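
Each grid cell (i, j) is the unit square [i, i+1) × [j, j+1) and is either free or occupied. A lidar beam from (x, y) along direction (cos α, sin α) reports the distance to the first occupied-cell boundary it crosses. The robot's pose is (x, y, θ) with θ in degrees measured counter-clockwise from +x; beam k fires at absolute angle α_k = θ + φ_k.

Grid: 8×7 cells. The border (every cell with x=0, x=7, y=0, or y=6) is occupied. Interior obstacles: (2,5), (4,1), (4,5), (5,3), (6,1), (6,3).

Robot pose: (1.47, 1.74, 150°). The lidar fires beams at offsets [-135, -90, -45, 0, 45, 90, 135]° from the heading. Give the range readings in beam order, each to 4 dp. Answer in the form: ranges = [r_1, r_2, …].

ranges = [4.8683, 4.9190, 1.8159, 0.5427, 0.4866, 0.8545, 0.7661]

beam 1: φ=-135°, α=15°
  direction (0.9659, 0.2588); cell (1,1); t to first gridline: x 0.5487, y 1.0046 (then +1.0353 / +3.8637)
    (2,1) via x @ 0.5487
    (2,2) via y @ 1.0046
    (3,2) via x @ 1.5840
    (4,2) via x @ 2.6192
    (5,2) via x @ 3.6545
    (6,2) via x @ 4.6898
    (6,3) via y @ 4.8683  # hit
  → r_1 = 4.8683
beam 2: φ=-90°, α=60°
  direction (0.5000, 0.8660); cell (1,1); t to first gridline: x 1.0600, y 0.3002 (then +2.0000 / +1.1547)
    (1,2) via y @ 0.3002
    (2,2) via x @ 1.0600
    (2,3) via y @ 1.4549
    (2,4) via y @ 2.6096
    (3,4) via x @ 3.0600
    (3,5) via y @ 3.7643
    (3,6) via y @ 4.9190  # hit
  → r_2 = 4.9190
beam 3: φ=-45°, α=105°
  direction (-0.2588, 0.9659); cell (1,1); t to first gridline: x 1.8159, y 0.2692 (then +3.8637 / +1.0353)
    (1,2) via y @ 0.2692
    (1,3) via y @ 1.3044
    (0,3) via x @ 1.8159  # hit
  → r_3 = 1.8159
beam 4: φ=0°, α=150°
  direction (-0.8660, 0.5000); cell (1,1); t to first gridline: x 0.5427, y 0.5200 (then +1.1547 / +2.0000)
    (1,2) via y @ 0.5200
    (0,2) via x @ 0.5427  # hit
  → r_4 = 0.5427
beam 5: φ=45°, α=195°
  direction (-0.9659, -0.2588); cell (1,1); t to first gridline: x 0.4866, y 2.8591 (then +1.0353 / +3.8637)
    (0,1) via x @ 0.4866  # hit
  → r_5 = 0.4866
beam 6: φ=90°, α=240°
  direction (-0.5000, -0.8660); cell (1,1); t to first gridline: x 0.9400, y 0.8545 (then +2.0000 / +1.1547)
    (1,0) via y @ 0.8545  # hit
  → r_6 = 0.8545
beam 7: φ=135°, α=285°
  direction (0.2588, -0.9659); cell (1,1); t to first gridline: x 2.0478, y 0.7661 (then +3.8637 / +1.0353)
    (1,0) via y @ 0.7661  # hit
  → r_7 = 0.7661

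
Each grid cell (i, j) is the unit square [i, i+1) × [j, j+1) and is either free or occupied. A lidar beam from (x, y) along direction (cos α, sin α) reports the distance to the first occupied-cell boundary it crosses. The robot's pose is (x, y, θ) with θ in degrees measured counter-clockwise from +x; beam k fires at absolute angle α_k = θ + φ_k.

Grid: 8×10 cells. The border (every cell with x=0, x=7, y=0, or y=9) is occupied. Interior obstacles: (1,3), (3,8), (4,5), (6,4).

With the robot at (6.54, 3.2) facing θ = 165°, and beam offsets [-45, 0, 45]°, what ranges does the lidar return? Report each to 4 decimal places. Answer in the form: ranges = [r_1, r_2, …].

ranges = [0.9238, 5.7354, 4.4000]

beam 1: φ=-45°, α=120°
  dir = (cos 120°, sin 120°) = (-0.5000, 0.8660); from cell (6,3)
  next x-line at t=1.0800, next y-line at t=0.9238; Δt_x=2.0000, Δt_y=1.1547
    y: enter (6,4) at t=0.9238 ← occupied
  → r_1 = 0.9238
beam 2: φ=0°, α=165°
  dir = (cos 165°, sin 165°) = (-0.9659, 0.2588); from cell (6,3)
  next x-line at t=0.5590, next y-line at t=3.0910; Δt_x=1.0353, Δt_y=3.8637
    x: enter (5,3) at t=0.5590
    x: enter (4,3) at t=1.5943
    x: enter (3,3) at t=2.6296
    y: enter (3,4) at t=3.0910
    x: enter (2,4) at t=3.6649
    x: enter (1,4) at t=4.7002
    x: enter (0,4) at t=5.7354 ← occupied
  → r_2 = 5.7354
beam 3: φ=45°, α=210°
  dir = (cos 210°, sin 210°) = (-0.8660, -0.5000); from cell (6,3)
  next x-line at t=0.6235, next y-line at t=0.4000; Δt_x=1.1547, Δt_y=2.0000
    y: enter (6,2) at t=0.4000
    x: enter (5,2) at t=0.6235
    x: enter (4,2) at t=1.7782
    y: enter (4,1) at t=2.4000
    x: enter (3,1) at t=2.9329
    x: enter (2,1) at t=4.0876
    y: enter (2,0) at t=4.4000 ← occupied
  → r_3 = 4.4000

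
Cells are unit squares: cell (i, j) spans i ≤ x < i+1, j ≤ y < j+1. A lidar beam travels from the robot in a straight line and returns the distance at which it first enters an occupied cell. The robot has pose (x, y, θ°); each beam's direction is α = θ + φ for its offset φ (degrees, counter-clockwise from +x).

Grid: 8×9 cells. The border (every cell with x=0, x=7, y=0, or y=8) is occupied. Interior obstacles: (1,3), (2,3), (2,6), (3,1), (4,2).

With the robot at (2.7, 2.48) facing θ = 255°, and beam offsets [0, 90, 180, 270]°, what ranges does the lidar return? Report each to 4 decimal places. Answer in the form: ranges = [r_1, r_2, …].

ranges = [1.5322, 1.3459, 0.5383, 1.7600]

beam 1: φ=0°, α=255°
  d=(-0.2588,-0.9659)  start (2,2)  tX=2.7046 tY=0.4969  stride 1/|dx|=3.8637 1/|dy|=1.0353
    cross y-line → (2,1), t=0.4969
    cross y-line → (2,0), t=1.5322 (wall)
  → r_1 = 1.5322
beam 2: φ=90°, α=345°
  d=(0.9659,-0.2588)  start (2,2)  tX=0.3106 tY=1.8546  stride 1/|dx|=1.0353 1/|dy|=3.8637
    cross x-line → (3,2), t=0.3106
    cross x-line → (4,2), t=1.3459 (wall)
  → r_2 = 1.3459
beam 3: φ=180°, α=75°
  d=(0.2588,0.9659)  start (2,2)  tX=1.1591 tY=0.5383  stride 1/|dx|=3.8637 1/|dy|=1.0353
    cross y-line → (2,3), t=0.5383 (wall)
  → r_3 = 0.5383
beam 4: φ=270°, α=165°
  d=(-0.9659,0.2588)  start (2,2)  tX=0.7247 tY=2.0091  stride 1/|dx|=1.0353 1/|dy|=3.8637
    cross x-line → (1,2), t=0.7247
    cross x-line → (0,2), t=1.7600 (wall)
  → r_4 = 1.7600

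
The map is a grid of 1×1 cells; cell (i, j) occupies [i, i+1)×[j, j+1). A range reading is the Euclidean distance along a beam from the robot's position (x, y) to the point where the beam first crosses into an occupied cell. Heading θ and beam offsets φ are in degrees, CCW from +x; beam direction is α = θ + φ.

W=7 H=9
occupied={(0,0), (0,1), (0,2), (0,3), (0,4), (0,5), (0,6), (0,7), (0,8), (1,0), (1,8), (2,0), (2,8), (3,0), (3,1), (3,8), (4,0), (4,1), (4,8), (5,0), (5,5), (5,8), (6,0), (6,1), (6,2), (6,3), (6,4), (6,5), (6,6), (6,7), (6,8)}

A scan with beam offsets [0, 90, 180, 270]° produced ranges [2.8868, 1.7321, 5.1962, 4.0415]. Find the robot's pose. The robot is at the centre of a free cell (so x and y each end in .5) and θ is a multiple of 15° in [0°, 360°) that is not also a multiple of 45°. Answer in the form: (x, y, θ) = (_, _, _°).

Candidates: 32 free-cell centres × 16 headings = 512 poses. Raycast each; keep the one whose scan matches to 4 dp.
  (1.5, 7.5, 240°): beam 1 = 1.0000 ≠ 2.8868 ✗
  (5.5, 3.5, 330°): beam 1 = 0.5774 ≠ 2.8868 ✗
  (4.5, 4.5, 330°): beam 1 = 1.7321 ≠ 2.8868 ✗
  …
  (4.5, 3.5, 300°): r_1=2.8868, r_2=1.7321, r_3=5.1962, r_4=4.0415 — all match ✓
Only this pose fits every beam.

(x, y, θ) = (4.5, 3.5, 300°)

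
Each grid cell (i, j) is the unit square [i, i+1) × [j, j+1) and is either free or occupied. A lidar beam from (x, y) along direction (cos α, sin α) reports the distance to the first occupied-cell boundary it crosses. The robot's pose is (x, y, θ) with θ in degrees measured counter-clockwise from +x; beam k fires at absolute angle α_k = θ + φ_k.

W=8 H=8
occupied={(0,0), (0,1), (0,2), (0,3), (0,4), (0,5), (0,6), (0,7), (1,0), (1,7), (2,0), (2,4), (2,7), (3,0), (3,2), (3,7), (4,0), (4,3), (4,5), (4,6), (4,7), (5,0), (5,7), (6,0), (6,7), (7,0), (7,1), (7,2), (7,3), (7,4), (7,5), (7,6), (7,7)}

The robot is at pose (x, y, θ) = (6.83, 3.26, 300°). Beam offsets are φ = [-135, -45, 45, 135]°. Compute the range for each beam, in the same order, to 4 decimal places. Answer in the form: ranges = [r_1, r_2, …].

ranges = [1.8946, 2.3397, 0.1760, 0.6568]

beam 1: φ=-135°, α=165°
  direction (-0.9659, 0.2588); cell (6,3); t to first gridline: x 0.8593, y 2.8591 (then +1.0353 / +3.8637)
    (5,3) via x @ 0.8593
    (4,3) via x @ 1.8946  # hit
  → r_1 = 1.8946
beam 2: φ=-45°, α=255°
  direction (-0.2588, -0.9659); cell (6,3); t to first gridline: x 3.2069, y 0.2692 (then +3.8637 / +1.0353)
    (6,2) via y @ 0.2692
    (6,1) via y @ 1.3044
    (6,0) via y @ 2.3397  # hit
  → r_2 = 2.3397
beam 3: φ=45°, α=345°
  direction (0.9659, -0.2588); cell (6,3); t to first gridline: x 0.1760, y 1.0046 (then +1.0353 / +3.8637)
    (7,3) via x @ 0.1760  # hit
  → r_3 = 0.1760
beam 4: φ=135°, α=75°
  direction (0.2588, 0.9659); cell (6,3); t to first gridline: x 0.6568, y 0.7661 (then +3.8637 / +1.0353)
    (7,3) via x @ 0.6568  # hit
  → r_4 = 0.6568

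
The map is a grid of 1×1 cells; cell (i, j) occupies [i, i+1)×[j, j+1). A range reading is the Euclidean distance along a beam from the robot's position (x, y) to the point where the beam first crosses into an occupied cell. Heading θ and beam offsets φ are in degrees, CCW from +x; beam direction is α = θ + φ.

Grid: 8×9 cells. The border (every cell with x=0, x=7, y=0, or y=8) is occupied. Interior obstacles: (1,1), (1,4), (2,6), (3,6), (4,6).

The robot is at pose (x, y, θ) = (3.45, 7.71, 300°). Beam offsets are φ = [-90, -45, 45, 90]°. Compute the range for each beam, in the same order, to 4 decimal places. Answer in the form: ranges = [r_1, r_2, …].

beam 1: φ=-90°, α=210°
  d=(-0.8660,-0.5000)  start (3,7)  tX=0.5196 tY=1.4200  stride 1/|dx|=1.1547 1/|dy|=2.0000
    cross x-line → (2,7), t=0.5196
    cross y-line → (2,6), t=1.4200 (wall)
  → r_1 = 1.4200
beam 2: φ=-45°, α=255°
  d=(-0.2588,-0.9659)  start (3,7)  tX=1.7387 tY=0.7350  stride 1/|dx|=3.8637 1/|dy|=1.0353
    cross y-line → (3,6), t=0.7350 (wall)
  → r_2 = 0.7350
beam 3: φ=45°, α=345°
  d=(0.9659,-0.2588)  start (3,7)  tX=0.5694 tY=2.7432  stride 1/|dx|=1.0353 1/|dy|=3.8637
    cross x-line → (4,7), t=0.5694
    cross x-line → (5,7), t=1.6047
    cross x-line → (6,7), t=2.6400
    cross y-line → (6,6), t=2.7432
    cross x-line → (7,6), t=3.6752 (wall)
  → r_3 = 3.6752
beam 4: φ=90°, α=30°
  d=(0.8660,0.5000)  start (3,7)  tX=0.6351 tY=0.5800  stride 1/|dx|=1.1547 1/|dy|=2.0000
    cross y-line → (3,8), t=0.5800 (wall)
  → r_4 = 0.5800

ranges = [1.4200, 0.7350, 3.6752, 0.5800]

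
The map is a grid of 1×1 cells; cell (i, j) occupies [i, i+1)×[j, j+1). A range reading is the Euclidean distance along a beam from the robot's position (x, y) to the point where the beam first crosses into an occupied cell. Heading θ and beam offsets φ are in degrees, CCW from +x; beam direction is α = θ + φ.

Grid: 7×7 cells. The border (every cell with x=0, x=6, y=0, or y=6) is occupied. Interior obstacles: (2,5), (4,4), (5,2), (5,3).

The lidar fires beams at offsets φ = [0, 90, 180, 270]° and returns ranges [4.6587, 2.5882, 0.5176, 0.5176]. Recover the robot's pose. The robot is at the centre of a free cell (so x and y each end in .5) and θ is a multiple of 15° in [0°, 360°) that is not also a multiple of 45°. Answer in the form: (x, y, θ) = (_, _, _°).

(x, y, θ) = (3.5, 5.5, 255°)

Candidates: 21 free-cell centres × 16 headings = 336 poses. Raycast each; keep the one whose scan matches to 4 dp.
  (4.5, 5.5, 255°): beam 1 = 0.5176 ≠ 4.6587 ✗
  (2.5, 3.5, 75°): beam 1 = 1.5529 ≠ 4.6587 ✗
  (5.5, 5.5, 60°): beam 1 = 0.5774 ≠ 4.6587 ✗
  …
  (3.5, 5.5, 255°): r_1=4.6587, r_2=2.5882, r_3=0.5176, r_4=0.5176 — all match ✓
No second candidate reproduces the full scan.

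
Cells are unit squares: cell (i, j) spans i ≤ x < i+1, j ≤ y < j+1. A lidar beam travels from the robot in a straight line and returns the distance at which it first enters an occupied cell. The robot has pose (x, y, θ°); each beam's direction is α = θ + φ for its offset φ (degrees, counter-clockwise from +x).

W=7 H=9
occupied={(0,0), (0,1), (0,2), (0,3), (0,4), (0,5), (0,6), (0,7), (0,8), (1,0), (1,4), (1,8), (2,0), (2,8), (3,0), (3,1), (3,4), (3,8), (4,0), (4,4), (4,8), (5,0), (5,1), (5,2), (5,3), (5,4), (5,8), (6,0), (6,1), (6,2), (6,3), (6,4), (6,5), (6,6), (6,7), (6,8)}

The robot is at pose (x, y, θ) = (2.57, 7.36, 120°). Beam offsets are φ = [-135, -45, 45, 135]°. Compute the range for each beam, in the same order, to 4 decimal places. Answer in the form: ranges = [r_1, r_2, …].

beam 1: φ=-135°, α=345°
  d=(0.9659,-0.2588)  start (2,7)  tX=0.4452 tY=1.3909  stride 1/|dx|=1.0353 1/|dy|=3.8637
    cross x-line → (3,7), t=0.4452
    cross y-line → (3,6), t=1.3909
    cross x-line → (4,6), t=1.4804
    cross x-line → (5,6), t=2.5157
    cross x-line → (6,6), t=3.5510 (wall)
  → r_1 = 3.5510
beam 2: φ=-45°, α=75°
  d=(0.2588,0.9659)  start (2,7)  tX=1.6614 tY=0.6626  stride 1/|dx|=3.8637 1/|dy|=1.0353
    cross y-line → (2,8), t=0.6626 (wall)
  → r_2 = 0.6626
beam 3: φ=45°, α=165°
  d=(-0.9659,0.2588)  start (2,7)  tX=0.5901 tY=2.4728  stride 1/|dx|=1.0353 1/|dy|=3.8637
    cross x-line → (1,7), t=0.5901
    cross x-line → (0,7), t=1.6254 (wall)
  → r_3 = 1.6254
beam 4: φ=135°, α=255°
  d=(-0.2588,-0.9659)  start (2,7)  tX=2.2023 tY=0.3727  stride 1/|dx|=3.8637 1/|dy|=1.0353
    cross y-line → (2,6), t=0.3727
    cross y-line → (2,5), t=1.4080
    cross x-line → (1,5), t=2.2023
    cross y-line → (1,4), t=2.4433 (wall)
  → r_4 = 2.4433

ranges = [3.5510, 0.6626, 1.6254, 2.4433]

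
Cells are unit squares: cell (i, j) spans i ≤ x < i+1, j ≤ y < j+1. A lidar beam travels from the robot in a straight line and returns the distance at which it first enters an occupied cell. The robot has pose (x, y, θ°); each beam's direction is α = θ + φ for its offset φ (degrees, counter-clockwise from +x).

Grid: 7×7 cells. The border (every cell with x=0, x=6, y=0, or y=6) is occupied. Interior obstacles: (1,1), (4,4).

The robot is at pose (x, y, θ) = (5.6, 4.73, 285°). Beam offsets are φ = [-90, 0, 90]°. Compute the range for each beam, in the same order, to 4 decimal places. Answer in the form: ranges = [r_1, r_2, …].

ranges = [0.6212, 1.5455, 0.4141]

beam 1: φ=-90°, α=195°
  dir = (cos 195°, sin 195°) = (-0.9659, -0.2588); from cell (5,4)
  next x-line at t=0.6212, next y-line at t=2.8205; Δt_x=1.0353, Δt_y=3.8637
    x: enter (4,4) at t=0.6212 ← occupied
  → r_1 = 0.6212
beam 2: φ=0°, α=285°
  dir = (cos 285°, sin 285°) = (0.2588, -0.9659); from cell (5,4)
  next x-line at t=1.5455, next y-line at t=0.7558; Δt_x=3.8637, Δt_y=1.0353
    y: enter (5,3) at t=0.7558
    x: enter (6,3) at t=1.5455 ← occupied
  → r_2 = 1.5455
beam 3: φ=90°, α=15°
  dir = (cos 15°, sin 15°) = (0.9659, 0.2588); from cell (5,4)
  next x-line at t=0.4141, next y-line at t=1.0432; Δt_x=1.0353, Δt_y=3.8637
    x: enter (6,4) at t=0.4141 ← occupied
  → r_3 = 0.4141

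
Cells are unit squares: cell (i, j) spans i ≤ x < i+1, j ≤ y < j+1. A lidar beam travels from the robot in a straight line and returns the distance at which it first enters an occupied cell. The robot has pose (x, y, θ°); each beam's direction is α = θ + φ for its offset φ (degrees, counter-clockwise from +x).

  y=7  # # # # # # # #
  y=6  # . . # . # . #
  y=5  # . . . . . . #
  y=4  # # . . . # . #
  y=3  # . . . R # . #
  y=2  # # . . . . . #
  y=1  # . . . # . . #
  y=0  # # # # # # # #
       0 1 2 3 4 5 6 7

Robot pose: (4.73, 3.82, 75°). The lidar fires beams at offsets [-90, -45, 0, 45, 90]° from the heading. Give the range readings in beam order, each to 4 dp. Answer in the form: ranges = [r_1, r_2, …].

ranges = [0.2795, 0.3118, 1.0432, 2.5172, 2.8263]

beam 1: φ=-90°, α=345°
  cosα=0.9659 sinα=-0.2588 | (4,3) | tMaxX 0.2795 tMaxY 3.1682 | tΔX 1.0353 tΔY 3.8637
    t=0.2795 [x] (5,3) — stop
  → r_1 = 0.2795
beam 2: φ=-45°, α=30°
  cosα=0.8660 sinα=0.5000 | (4,3) | tMaxX 0.3118 tMaxY 0.3600 | tΔX 1.1547 tΔY 2.0000
    t=0.3118 [x] (5,3) — stop
  → r_2 = 0.3118
beam 3: φ=0°, α=75°
  cosα=0.2588 sinα=0.9659 | (4,3) | tMaxX 1.0432 tMaxY 0.1863 | tΔX 3.8637 tΔY 1.0353
    t=0.1863 [y] (4,4)
    t=1.0432 [x] (5,4) — stop
  → r_3 = 1.0432
beam 4: φ=45°, α=120°
  cosα=-0.5000 sinα=0.8660 | (4,3) | tMaxX 1.4600 tMaxY 0.2078 | tΔX 2.0000 tΔY 1.1547
    t=0.2078 [y] (4,4)
    t=1.3625 [y] (4,5)
    t=1.4600 [x] (3,5)
    t=2.5172 [y] (3,6) — stop
  → r_4 = 2.5172
beam 5: φ=90°, α=165°
  cosα=-0.9659 sinα=0.2588 | (4,3) | tMaxX 0.7558 tMaxY 0.6955 | tΔX 1.0353 tΔY 3.8637
    t=0.6955 [y] (4,4)
    t=0.7558 [x] (3,4)
    t=1.7910 [x] (2,4)
    t=2.8263 [x] (1,4) — stop
  → r_5 = 2.8263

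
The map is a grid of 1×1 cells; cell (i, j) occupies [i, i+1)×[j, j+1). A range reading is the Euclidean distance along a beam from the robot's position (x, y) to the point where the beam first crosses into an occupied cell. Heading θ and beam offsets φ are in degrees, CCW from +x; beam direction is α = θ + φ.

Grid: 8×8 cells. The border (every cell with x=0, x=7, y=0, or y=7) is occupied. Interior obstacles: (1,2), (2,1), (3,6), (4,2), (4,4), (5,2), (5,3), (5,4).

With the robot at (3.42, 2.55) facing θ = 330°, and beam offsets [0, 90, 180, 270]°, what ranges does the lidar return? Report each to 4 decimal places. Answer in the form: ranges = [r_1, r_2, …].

ranges = [0.6697, 1.6743, 2.7944, 0.8400]

beam 1: φ=0°, α=330°
  direction (0.8660, -0.5000); cell (3,2); t to first gridline: x 0.6697, y 1.1000 (then +1.1547 / +2.0000)
    (4,2) via x @ 0.6697  # hit
  → r_1 = 0.6697
beam 2: φ=90°, α=60°
  direction (0.5000, 0.8660); cell (3,2); t to first gridline: x 1.1600, y 0.5196 (then +2.0000 / +1.1547)
    (3,3) via y @ 0.5196
    (4,3) via x @ 1.1600
    (4,4) via y @ 1.6743  # hit
  → r_2 = 1.6743
beam 3: φ=180°, α=150°
  direction (-0.8660, 0.5000); cell (3,2); t to first gridline: x 0.4850, y 0.9000 (then +1.1547 / +2.0000)
    (2,2) via x @ 0.4850
    (2,3) via y @ 0.9000
    (1,3) via x @ 1.6397
    (0,3) via x @ 2.7944  # hit
  → r_3 = 2.7944
beam 4: φ=270°, α=240°
  direction (-0.5000, -0.8660); cell (3,2); t to first gridline: x 0.8400, y 0.6351 (then +2.0000 / +1.1547)
    (3,1) via y @ 0.6351
    (2,1) via x @ 0.8400  # hit
  → r_4 = 0.8400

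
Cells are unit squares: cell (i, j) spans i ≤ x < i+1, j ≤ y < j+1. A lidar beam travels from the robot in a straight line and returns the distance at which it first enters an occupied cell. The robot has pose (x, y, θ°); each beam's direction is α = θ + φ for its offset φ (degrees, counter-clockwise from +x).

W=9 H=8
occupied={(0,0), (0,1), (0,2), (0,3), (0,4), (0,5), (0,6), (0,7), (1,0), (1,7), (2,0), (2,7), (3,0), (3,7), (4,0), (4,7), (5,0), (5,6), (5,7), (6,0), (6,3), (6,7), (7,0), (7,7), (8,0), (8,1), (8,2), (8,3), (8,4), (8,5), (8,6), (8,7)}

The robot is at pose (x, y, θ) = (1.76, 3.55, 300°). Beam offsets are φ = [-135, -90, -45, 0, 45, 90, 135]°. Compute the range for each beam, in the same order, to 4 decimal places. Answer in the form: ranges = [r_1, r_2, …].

ranges = [0.7868, 0.8776, 2.6400, 2.9445, 6.4601, 6.9000, 3.5717]

beam 1: φ=-135°, α=165°
  dir = (cos 165°, sin 165°) = (-0.9659, 0.2588); from cell (1,3)
  next x-line at t=0.7868, next y-line at t=1.7387; Δt_x=1.0353, Δt_y=3.8637
    x: enter (0,3) at t=0.7868 ← occupied
  → r_1 = 0.7868
beam 2: φ=-90°, α=210°
  dir = (cos 210°, sin 210°) = (-0.8660, -0.5000); from cell (1,3)
  next x-line at t=0.8776, next y-line at t=1.1000; Δt_x=1.1547, Δt_y=2.0000
    x: enter (0,3) at t=0.8776 ← occupied
  → r_2 = 0.8776
beam 3: φ=-45°, α=255°
  dir = (cos 255°, sin 255°) = (-0.2588, -0.9659); from cell (1,3)
  next x-line at t=2.9364, next y-line at t=0.5694; Δt_x=3.8637, Δt_y=1.0353
    y: enter (1,2) at t=0.5694
    y: enter (1,1) at t=1.6047
    y: enter (1,0) at t=2.6400 ← occupied
  → r_3 = 2.6400
beam 4: φ=0°, α=300°
  dir = (cos 300°, sin 300°) = (0.5000, -0.8660); from cell (1,3)
  next x-line at t=0.4800, next y-line at t=0.6351; Δt_x=2.0000, Δt_y=1.1547
    x: enter (2,3) at t=0.4800
    y: enter (2,2) at t=0.6351
    y: enter (2,1) at t=1.7898
    x: enter (3,1) at t=2.4800
    y: enter (3,0) at t=2.9445 ← occupied
  → r_4 = 2.9445
beam 5: φ=45°, α=345°
  dir = (cos 345°, sin 345°) = (0.9659, -0.2588); from cell (1,3)
  next x-line at t=0.2485, next y-line at t=2.1250; Δt_x=1.0353, Δt_y=3.8637
    x: enter (2,3) at t=0.2485
    x: enter (3,3) at t=1.2837
    y: enter (3,2) at t=2.1250
    x: enter (4,2) at t=2.3190
    x: enter (5,2) at t=3.3543
    x: enter (6,2) at t=4.3896
    x: enter (7,2) at t=5.4248
    y: enter (7,1) at t=5.9887
    x: enter (8,1) at t=6.4601 ← occupied
  → r_5 = 6.4601
beam 6: φ=90°, α=30°
  dir = (cos 30°, sin 30°) = (0.8660, 0.5000); from cell (1,3)
  next x-line at t=0.2771, next y-line at t=0.9000; Δt_x=1.1547, Δt_y=2.0000
    x: enter (2,3) at t=0.2771
    y: enter (2,4) at t=0.9000
    x: enter (3,4) at t=1.4318
    x: enter (4,4) at t=2.5865
    y: enter (4,5) at t=2.9000
    x: enter (5,5) at t=3.7412
    x: enter (6,5) at t=4.8959
    y: enter (6,6) at t=4.9000
    x: enter (7,6) at t=6.0506
    y: enter (7,7) at t=6.9000 ← occupied
  → r_6 = 6.9000
beam 7: φ=135°, α=75°
  dir = (cos 75°, sin 75°) = (0.2588, 0.9659); from cell (1,3)
  next x-line at t=0.9273, next y-line at t=0.4659; Δt_x=3.8637, Δt_y=1.0353
    y: enter (1,4) at t=0.4659
    x: enter (2,4) at t=0.9273
    y: enter (2,5) at t=1.5012
    y: enter (2,6) at t=2.5364
    y: enter (2,7) at t=3.5717 ← occupied
  → r_7 = 3.5717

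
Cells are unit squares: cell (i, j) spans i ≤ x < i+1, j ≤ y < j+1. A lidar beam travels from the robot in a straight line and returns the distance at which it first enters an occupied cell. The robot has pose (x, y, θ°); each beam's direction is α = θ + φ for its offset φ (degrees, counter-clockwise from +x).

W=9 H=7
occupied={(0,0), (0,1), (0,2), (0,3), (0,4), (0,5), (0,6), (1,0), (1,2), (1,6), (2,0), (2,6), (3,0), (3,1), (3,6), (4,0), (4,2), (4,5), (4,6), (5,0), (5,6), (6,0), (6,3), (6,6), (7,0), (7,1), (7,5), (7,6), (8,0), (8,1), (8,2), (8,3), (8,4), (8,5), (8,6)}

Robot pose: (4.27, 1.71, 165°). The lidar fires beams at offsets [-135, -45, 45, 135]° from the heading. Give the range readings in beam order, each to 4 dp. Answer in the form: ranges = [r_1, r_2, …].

beam 1: φ=-135°, α=30°
  cosα=0.8660 sinα=0.5000 | (4,1) | tMaxX 0.8429 tMaxY 0.5800 | tΔX 1.1547 tΔY 2.0000
    t=0.5800 [y] (4,2) — stop
  → r_1 = 0.5800
beam 2: φ=-45°, α=120°
  cosα=-0.5000 sinα=0.8660 | (4,1) | tMaxX 0.5400 tMaxY 0.3349 | tΔX 2.0000 tΔY 1.1547
    t=0.3349 [y] (4,2) — stop
  → r_2 = 0.3349
beam 3: φ=45°, α=210°
  cosα=-0.8660 sinα=-0.5000 | (4,1) | tMaxX 0.3118 tMaxY 1.4200 | tΔX 1.1547 tΔY 2.0000
    t=0.3118 [x] (3,1) — stop
  → r_3 = 0.3118
beam 4: φ=135°, α=300°
  cosα=0.5000 sinα=-0.8660 | (4,1) | tMaxX 1.4600 tMaxY 0.8198 | tΔX 2.0000 tΔY 1.1547
    t=0.8198 [y] (4,0) — stop
  → r_4 = 0.8198

ranges = [0.5800, 0.3349, 0.3118, 0.8198]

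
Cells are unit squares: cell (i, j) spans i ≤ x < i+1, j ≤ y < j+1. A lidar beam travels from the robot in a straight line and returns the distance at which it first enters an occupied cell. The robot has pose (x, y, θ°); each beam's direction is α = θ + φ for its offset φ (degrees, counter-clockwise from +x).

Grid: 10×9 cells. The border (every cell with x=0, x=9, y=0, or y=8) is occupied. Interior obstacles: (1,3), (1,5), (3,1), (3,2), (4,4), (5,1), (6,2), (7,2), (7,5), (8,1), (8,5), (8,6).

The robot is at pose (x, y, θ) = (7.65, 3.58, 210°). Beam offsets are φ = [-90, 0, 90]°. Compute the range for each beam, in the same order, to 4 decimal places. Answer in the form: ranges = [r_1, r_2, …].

beam 1: φ=-90°, α=120°
  dir = (cos 120°, sin 120°) = (-0.5000, 0.8660); from cell (7,3)
  next x-line at t=1.3000, next y-line at t=0.4850; Δt_x=2.0000, Δt_y=1.1547
    y: enter (7,4) at t=0.4850
    x: enter (6,4) at t=1.3000
    y: enter (6,5) at t=1.6397
    y: enter (6,6) at t=2.7944
    x: enter (5,6) at t=3.3000
    y: enter (5,7) at t=3.9491
    y: enter (5,8) at t=5.1038 ← occupied
  → r_1 = 5.1038
beam 2: φ=0°, α=210°
  dir = (cos 210°, sin 210°) = (-0.8660, -0.5000); from cell (7,3)
  next x-line at t=0.7506, next y-line at t=1.1600; Δt_x=1.1547, Δt_y=2.0000
    x: enter (6,3) at t=0.7506
    y: enter (6,2) at t=1.1600 ← occupied
  → r_2 = 1.1600
beam 3: φ=90°, α=300°
  dir = (cos 300°, sin 300°) = (0.5000, -0.8660); from cell (7,3)
  next x-line at t=0.7000, next y-line at t=0.6697; Δt_x=2.0000, Δt_y=1.1547
    y: enter (7,2) at t=0.6697 ← occupied
  → r_3 = 0.6697

ranges = [5.1038, 1.1600, 0.6697]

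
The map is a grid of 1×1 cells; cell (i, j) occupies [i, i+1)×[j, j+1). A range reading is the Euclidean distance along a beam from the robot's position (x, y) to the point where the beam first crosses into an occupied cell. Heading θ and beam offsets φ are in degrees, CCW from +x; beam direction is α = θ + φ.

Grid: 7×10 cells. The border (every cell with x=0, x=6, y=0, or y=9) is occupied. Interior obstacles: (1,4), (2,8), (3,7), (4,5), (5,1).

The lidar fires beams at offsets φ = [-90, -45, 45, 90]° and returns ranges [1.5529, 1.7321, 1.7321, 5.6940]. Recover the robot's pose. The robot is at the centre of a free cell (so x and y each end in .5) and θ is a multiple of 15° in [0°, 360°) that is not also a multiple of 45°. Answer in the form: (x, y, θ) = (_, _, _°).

(x, y, θ) = (2.5, 6.5, 195°)

Enumerate (i+0.5, j+0.5, θ) over the 35 free cells and 16 admissible headings. For each, cast all 4 beams and compare to the given ranges.
  (5.5, 5.5, 300°): beam 1 = 0.5774 ≠ 1.5529 ✗
  (4.5, 8.5, 255°): beam 2 = 1.0000 ≠ 1.7321 ✗
  (5.5, 2.5, 210°): beam 1 = 2.8868 ≠ 1.5529 ✗
  (5.5, 7.5, 120°): beam 1 = 0.5774 ≠ 1.5529 ✗
  (1.5, 5.5, 60°): beam 1 = 5.1962 ≠ 1.5529 ✗
  …
  (2.5, 6.5, 195°): r_1=1.5529, r_2=1.7321, r_3=1.7321, r_4=5.6940 — all match ✓
No second candidate reproduces the full scan.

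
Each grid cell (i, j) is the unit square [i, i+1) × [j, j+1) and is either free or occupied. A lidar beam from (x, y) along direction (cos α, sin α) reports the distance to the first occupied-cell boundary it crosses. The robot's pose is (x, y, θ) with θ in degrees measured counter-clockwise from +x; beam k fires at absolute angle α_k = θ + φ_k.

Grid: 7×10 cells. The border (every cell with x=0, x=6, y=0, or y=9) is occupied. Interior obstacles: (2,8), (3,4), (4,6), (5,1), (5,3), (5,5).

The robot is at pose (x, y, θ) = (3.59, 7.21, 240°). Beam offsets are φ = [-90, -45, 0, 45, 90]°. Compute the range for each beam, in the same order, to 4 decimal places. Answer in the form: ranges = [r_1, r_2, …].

beam 1: φ=-90°, α=150°
  direction (-0.8660, 0.5000); cell (3,7); t to first gridline: x 0.6813, y 1.5800 (then +1.1547 / +2.0000)
    (2,7) via x @ 0.6813
    (2,8) via y @ 1.5800  # hit
  → r_1 = 1.5800
beam 2: φ=-45°, α=195°
  direction (-0.9659, -0.2588); cell (3,7); t to first gridline: x 0.6108, y 0.8114 (then +1.0353 / +3.8637)
    (2,7) via x @ 0.6108
    (2,6) via y @ 0.8114
    (1,6) via x @ 1.6461
    (0,6) via x @ 2.6814  # hit
  → r_2 = 2.6814
beam 3: φ=0°, α=240°
  direction (-0.5000, -0.8660); cell (3,7); t to first gridline: x 1.1800, y 0.2425 (then +2.0000 / +1.1547)
    (3,6) via y @ 0.2425
    (2,6) via x @ 1.1800
    (2,5) via y @ 1.3972
    (2,4) via y @ 2.5519
    (1,4) via x @ 3.1800
    (1,3) via y @ 3.7066
    (1,2) via y @ 4.8613
    (0,2) via x @ 5.1800  # hit
  → r_3 = 5.1800
beam 4: φ=45°, α=285°
  direction (0.2588, -0.9659); cell (3,7); t to first gridline: x 1.5841, y 0.2174 (then +3.8637 / +1.0353)
    (3,6) via y @ 0.2174
    (3,5) via y @ 1.2527
    (4,5) via x @ 1.5841
    (4,4) via y @ 2.2880
    (4,3) via y @ 3.3232
    (4,2) via y @ 4.3585
    (4,1) via y @ 5.3938
    (5,1) via x @ 5.4478  # hit
  → r_4 = 5.4478
beam 5: φ=90°, α=330°
  direction (0.8660, -0.5000); cell (3,7); t to first gridline: x 0.4734, y 0.4200 (then +1.1547 / +2.0000)
    (3,6) via y @ 0.4200
    (4,6) via x @ 0.4734  # hit
  → r_5 = 0.4734

ranges = [1.5800, 2.6814, 5.1800, 5.4478, 0.4734]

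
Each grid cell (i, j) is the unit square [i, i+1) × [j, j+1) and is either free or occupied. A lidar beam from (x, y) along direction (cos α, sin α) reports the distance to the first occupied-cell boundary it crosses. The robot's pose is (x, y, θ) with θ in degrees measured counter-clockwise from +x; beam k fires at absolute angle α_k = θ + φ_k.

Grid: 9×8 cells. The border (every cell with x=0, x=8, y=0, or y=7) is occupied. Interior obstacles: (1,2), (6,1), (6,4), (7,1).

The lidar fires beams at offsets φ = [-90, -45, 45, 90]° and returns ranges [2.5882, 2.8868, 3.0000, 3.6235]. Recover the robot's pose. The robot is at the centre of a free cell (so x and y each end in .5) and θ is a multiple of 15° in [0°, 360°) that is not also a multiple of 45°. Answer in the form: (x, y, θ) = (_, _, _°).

Candidates: 38 free-cell centres × 16 headings = 608 poses. Raycast each; keep the one whose scan matches to 4 dp.
  (3.5, 2.5, 150°): beam 1 = 5.1962 ≠ 2.5882 ✗
  (1.5, 6.5, 300°): beam 1 = 0.5774 ≠ 2.5882 ✗
  (5.5, 5.5, 105°): beam 2 = 1.7321 ≠ 2.8868 ✗
  (6.5, 6.5, 150°): beam 1 = 0.5774 ≠ 2.5882 ✗
  …
  (4.5, 4.5, 165°): r_1=2.5882, r_2=2.8868, r_3=3.0000, r_4=3.6235 — all match ✓
Only this pose fits every beam.

(x, y, θ) = (4.5, 4.5, 165°)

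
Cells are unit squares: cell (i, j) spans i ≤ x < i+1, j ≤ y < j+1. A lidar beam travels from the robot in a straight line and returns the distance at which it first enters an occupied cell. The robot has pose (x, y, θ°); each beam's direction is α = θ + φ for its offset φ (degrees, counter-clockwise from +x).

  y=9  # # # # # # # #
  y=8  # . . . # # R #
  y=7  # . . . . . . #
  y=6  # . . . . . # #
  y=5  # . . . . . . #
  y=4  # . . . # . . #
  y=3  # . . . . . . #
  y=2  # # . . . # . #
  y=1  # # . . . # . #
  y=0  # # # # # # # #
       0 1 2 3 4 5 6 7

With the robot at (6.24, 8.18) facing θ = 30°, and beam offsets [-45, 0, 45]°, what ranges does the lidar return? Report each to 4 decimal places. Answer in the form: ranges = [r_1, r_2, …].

beam 1: φ=-45°, α=345°
  dir = (cos 345°, sin 345°) = (0.9659, -0.2588); from cell (6,8)
  next x-line at t=0.7868, next y-line at t=0.6955; Δt_x=1.0353, Δt_y=3.8637
    y: enter (6,7) at t=0.6955
    x: enter (7,7) at t=0.7868 ← occupied
  → r_1 = 0.7868
beam 2: φ=0°, α=30°
  dir = (cos 30°, sin 30°) = (0.8660, 0.5000); from cell (6,8)
  next x-line at t=0.8776, next y-line at t=1.6400; Δt_x=1.1547, Δt_y=2.0000
    x: enter (7,8) at t=0.8776 ← occupied
  → r_2 = 0.8776
beam 3: φ=45°, α=75°
  dir = (cos 75°, sin 75°) = (0.2588, 0.9659); from cell (6,8)
  next x-line at t=2.9364, next y-line at t=0.8489; Δt_x=3.8637, Δt_y=1.0353
    y: enter (6,9) at t=0.8489 ← occupied
  → r_3 = 0.8489

ranges = [0.7868, 0.8776, 0.8489]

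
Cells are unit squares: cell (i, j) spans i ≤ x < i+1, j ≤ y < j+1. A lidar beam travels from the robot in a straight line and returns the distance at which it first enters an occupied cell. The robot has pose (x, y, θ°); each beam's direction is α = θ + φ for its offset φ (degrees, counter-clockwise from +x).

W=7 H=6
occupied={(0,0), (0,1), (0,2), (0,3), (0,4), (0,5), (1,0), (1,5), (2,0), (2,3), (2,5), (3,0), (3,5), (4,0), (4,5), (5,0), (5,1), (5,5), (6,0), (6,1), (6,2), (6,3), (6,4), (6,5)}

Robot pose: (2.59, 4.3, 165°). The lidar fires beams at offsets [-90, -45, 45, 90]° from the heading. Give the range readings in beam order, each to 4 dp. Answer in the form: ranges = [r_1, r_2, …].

beam 1: φ=-90°, α=75°
  d=(0.2588,0.9659)  start (2,4)  tX=1.5841 tY=0.7247  stride 1/|dx|=3.8637 1/|dy|=1.0353
    cross y-line → (2,5), t=0.7247 (wall)
  → r_1 = 0.7247
beam 2: φ=-45°, α=120°
  d=(-0.5000,0.8660)  start (2,4)  tX=1.1800 tY=0.8083  stride 1/|dx|=2.0000 1/|dy|=1.1547
    cross y-line → (2,5), t=0.8083 (wall)
  → r_2 = 0.8083
beam 3: φ=45°, α=210°
  d=(-0.8660,-0.5000)  start (2,4)  tX=0.6813 tY=0.6000  stride 1/|dx|=1.1547 1/|dy|=2.0000
    cross y-line → (2,3), t=0.6000 (wall)
  → r_3 = 0.6000
beam 4: φ=90°, α=255°
  d=(-0.2588,-0.9659)  start (2,4)  tX=2.2796 tY=0.3106  stride 1/|dx|=3.8637 1/|dy|=1.0353
    cross y-line → (2,3), t=0.3106 (wall)
  → r_4 = 0.3106

ranges = [0.7247, 0.8083, 0.6000, 0.3106]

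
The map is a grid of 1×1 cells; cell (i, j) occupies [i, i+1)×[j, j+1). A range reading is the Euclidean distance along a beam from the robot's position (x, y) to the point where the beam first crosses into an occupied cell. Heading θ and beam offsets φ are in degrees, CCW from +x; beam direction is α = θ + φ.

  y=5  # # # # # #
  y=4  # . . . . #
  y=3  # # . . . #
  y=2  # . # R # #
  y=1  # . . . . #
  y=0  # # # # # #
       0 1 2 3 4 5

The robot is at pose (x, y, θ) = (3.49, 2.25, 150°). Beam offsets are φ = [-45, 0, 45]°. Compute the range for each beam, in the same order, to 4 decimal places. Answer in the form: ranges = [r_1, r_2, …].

ranges = [2.8470, 0.5658, 0.5073]

beam 1: φ=-45°, α=105°
  cosα=-0.2588 sinα=0.9659 | (3,2) | tMaxX 1.8932 tMaxY 0.7765 | tΔX 3.8637 tΔY 1.0353
    t=0.7765 [y] (3,3)
    t=1.8117 [y] (3,4)
    t=1.8932 [x] (2,4)
    t=2.8470 [y] (2,5) — stop
  → r_1 = 2.8470
beam 2: φ=0°, α=150°
  cosα=-0.8660 sinα=0.5000 | (3,2) | tMaxX 0.5658 tMaxY 1.5000 | tΔX 1.1547 tΔY 2.0000
    t=0.5658 [x] (2,2) — stop
  → r_2 = 0.5658
beam 3: φ=45°, α=195°
  cosα=-0.9659 sinα=-0.2588 | (3,2) | tMaxX 0.5073 tMaxY 0.9659 | tΔX 1.0353 tΔY 3.8637
    t=0.5073 [x] (2,2) — stop
  → r_3 = 0.5073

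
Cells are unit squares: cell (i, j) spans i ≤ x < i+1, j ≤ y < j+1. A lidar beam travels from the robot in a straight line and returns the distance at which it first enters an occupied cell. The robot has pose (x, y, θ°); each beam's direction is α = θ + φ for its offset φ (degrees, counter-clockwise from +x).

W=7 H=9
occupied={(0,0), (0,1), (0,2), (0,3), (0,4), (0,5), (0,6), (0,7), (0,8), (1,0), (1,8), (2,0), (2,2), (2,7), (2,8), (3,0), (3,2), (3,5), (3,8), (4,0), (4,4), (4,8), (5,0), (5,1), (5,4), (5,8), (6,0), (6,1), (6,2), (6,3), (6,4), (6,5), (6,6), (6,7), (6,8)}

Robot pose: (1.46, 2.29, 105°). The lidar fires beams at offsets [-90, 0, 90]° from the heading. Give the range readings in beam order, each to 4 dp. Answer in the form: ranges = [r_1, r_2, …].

beam 1: φ=-90°, α=15°
  cosα=0.9659 sinα=0.2588 | (1,2) | tMaxX 0.5590 tMaxY 2.7432 | tΔX 1.0353 tΔY 3.8637
    t=0.5590 [x] (2,2) — stop
  → r_1 = 0.5590
beam 2: φ=0°, α=105°
  cosα=-0.2588 sinα=0.9659 | (1,2) | tMaxX 1.7773 tMaxY 0.7350 | tΔX 3.8637 tΔY 1.0353
    t=0.7350 [y] (1,3)
    t=1.7703 [y] (1,4)
    t=1.7773 [x] (0,4) — stop
  → r_2 = 1.7773
beam 3: φ=90°, α=195°
  cosα=-0.9659 sinα=-0.2588 | (1,2) | tMaxX 0.4762 tMaxY 1.1205 | tΔX 1.0353 tΔY 3.8637
    t=0.4762 [x] (0,2) — stop
  → r_3 = 0.4762

ranges = [0.5590, 1.7773, 0.4762]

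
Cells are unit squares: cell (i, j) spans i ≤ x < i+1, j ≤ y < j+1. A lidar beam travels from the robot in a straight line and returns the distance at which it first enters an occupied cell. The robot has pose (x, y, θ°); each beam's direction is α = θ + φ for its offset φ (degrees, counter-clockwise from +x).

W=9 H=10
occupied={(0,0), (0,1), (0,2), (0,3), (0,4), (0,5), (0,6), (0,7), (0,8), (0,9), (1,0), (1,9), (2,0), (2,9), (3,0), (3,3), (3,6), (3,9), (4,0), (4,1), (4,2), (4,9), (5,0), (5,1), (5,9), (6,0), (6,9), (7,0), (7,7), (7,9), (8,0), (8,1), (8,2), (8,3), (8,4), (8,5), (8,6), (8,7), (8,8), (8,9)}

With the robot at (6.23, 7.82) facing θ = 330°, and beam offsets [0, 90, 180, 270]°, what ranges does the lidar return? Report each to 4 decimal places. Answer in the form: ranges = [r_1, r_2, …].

beam 1: φ=0°, α=330°
  cosα=0.8660 sinα=-0.5000 | (6,7) | tMaxX 0.8891 tMaxY 1.6400 | tΔX 1.1547 tΔY 2.0000
    t=0.8891 [x] (7,7) — stop
  → r_1 = 0.8891
beam 2: φ=90°, α=60°
  cosα=0.5000 sinα=0.8660 | (6,7) | tMaxX 1.5400 tMaxY 0.2078 | tΔX 2.0000 tΔY 1.1547
    t=0.2078 [y] (6,8)
    t=1.3625 [y] (6,9) — stop
  → r_2 = 1.3625
beam 3: φ=180°, α=150°
  cosα=-0.8660 sinα=0.5000 | (6,7) | tMaxX 0.2656 tMaxY 0.3600 | tΔX 1.1547 tΔY 2.0000
    t=0.2656 [x] (5,7)
    t=0.3600 [y] (5,8)
    t=1.4203 [x] (4,8)
    t=2.3600 [y] (4,9) — stop
  → r_3 = 2.3600
beam 4: φ=270°, α=240°
  cosα=-0.5000 sinα=-0.8660 | (6,7) | tMaxX 0.4600 tMaxY 0.9469 | tΔX 2.0000 tΔY 1.1547
    t=0.4600 [x] (5,7)
    t=0.9469 [y] (5,6)
    t=2.1016 [y] (5,5)
    t=2.4600 [x] (4,5)
    t=3.2563 [y] (4,4)
    t=4.4110 [y] (4,3)
    t=4.4600 [x] (3,3) — stop
  → r_4 = 4.4600

ranges = [0.8891, 1.3625, 2.3600, 4.4600]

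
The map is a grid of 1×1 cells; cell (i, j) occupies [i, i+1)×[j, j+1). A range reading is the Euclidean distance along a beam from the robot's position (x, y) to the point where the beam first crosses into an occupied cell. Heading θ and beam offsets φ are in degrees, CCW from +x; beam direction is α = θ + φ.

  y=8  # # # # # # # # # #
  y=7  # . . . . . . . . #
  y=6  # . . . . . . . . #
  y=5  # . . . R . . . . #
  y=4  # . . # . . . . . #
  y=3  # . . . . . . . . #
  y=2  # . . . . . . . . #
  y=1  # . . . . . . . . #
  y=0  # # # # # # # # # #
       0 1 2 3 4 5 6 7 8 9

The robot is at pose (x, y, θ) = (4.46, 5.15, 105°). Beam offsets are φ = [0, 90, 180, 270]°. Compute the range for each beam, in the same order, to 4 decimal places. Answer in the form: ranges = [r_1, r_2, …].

beam 1: φ=0°, α=105°
  cosα=-0.2588 sinα=0.9659 | (4,5) | tMaxX 1.7773 tMaxY 0.8800 | tΔX 3.8637 tΔY 1.0353
    t=0.8800 [y] (4,6)
    t=1.7773 [x] (3,6)
    t=1.9153 [y] (3,7)
    t=2.9505 [y] (3,8) — stop
  → r_1 = 2.9505
beam 2: φ=90°, α=195°
  cosα=-0.9659 sinα=-0.2588 | (4,5) | tMaxX 0.4762 tMaxY 0.5796 | tΔX 1.0353 tΔY 3.8637
    t=0.4762 [x] (3,5)
    t=0.5796 [y] (3,4) — stop
  → r_2 = 0.5796
beam 3: φ=180°, α=285°
  cosα=0.2588 sinα=-0.9659 | (4,5) | tMaxX 2.0864 tMaxY 0.1553 | tΔX 3.8637 tΔY 1.0353
    t=0.1553 [y] (4,4)
    t=1.1906 [y] (4,3)
    t=2.0864 [x] (5,3)
    t=2.2258 [y] (5,2)
    t=3.2611 [y] (5,1)
    t=4.2964 [y] (5,0) — stop
  → r_3 = 4.2964
beam 4: φ=270°, α=15°
  cosα=0.9659 sinα=0.2588 | (4,5) | tMaxX 0.5590 tMaxY 3.2841 | tΔX 1.0353 tΔY 3.8637
    t=0.5590 [x] (5,5)
    t=1.5943 [x] (6,5)
    t=2.6296 [x] (7,5)
    t=3.2841 [y] (7,6)
    t=3.6649 [x] (8,6)
    t=4.7002 [x] (9,6) — stop
  → r_4 = 4.7002

ranges = [2.9505, 0.5796, 4.2964, 4.7002]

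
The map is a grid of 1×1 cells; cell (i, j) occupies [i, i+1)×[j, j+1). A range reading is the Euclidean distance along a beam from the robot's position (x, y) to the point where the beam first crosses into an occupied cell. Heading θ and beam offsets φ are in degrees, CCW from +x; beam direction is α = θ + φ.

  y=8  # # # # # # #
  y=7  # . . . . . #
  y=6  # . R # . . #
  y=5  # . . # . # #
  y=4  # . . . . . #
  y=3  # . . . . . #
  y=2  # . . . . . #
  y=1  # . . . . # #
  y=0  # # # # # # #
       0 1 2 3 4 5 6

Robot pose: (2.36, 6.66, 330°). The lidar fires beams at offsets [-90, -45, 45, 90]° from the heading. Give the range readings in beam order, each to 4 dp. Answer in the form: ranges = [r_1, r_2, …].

beam 1: φ=-90°, α=240°
  cosα=-0.5000 sinα=-0.8660 | (2,6) | tMaxX 0.7200 tMaxY 0.7621 | tΔX 2.0000 tΔY 1.1547
    t=0.7200 [x] (1,6)
    t=0.7621 [y] (1,5)
    t=1.9168 [y] (1,4)
    t=2.7200 [x] (0,4) — stop
  → r_1 = 2.7200
beam 2: φ=-45°, α=285°
  cosα=0.2588 sinα=-0.9659 | (2,6) | tMaxX 2.4728 tMaxY 0.6833 | tΔX 3.8637 tΔY 1.0353
    t=0.6833 [y] (2,5)
    t=1.7186 [y] (2,4)
    t=2.4728 [x] (3,4)
    t=2.7538 [y] (3,3)
    t=3.7891 [y] (3,2)
    t=4.8244 [y] (3,1)
    t=5.8597 [y] (3,0) — stop
  → r_2 = 5.8597
beam 3: φ=45°, α=15°
  cosα=0.9659 sinα=0.2588 | (2,6) | tMaxX 0.6626 tMaxY 1.3137 | tΔX 1.0353 tΔY 3.8637
    t=0.6626 [x] (3,6) — stop
  → r_3 = 0.6626
beam 4: φ=90°, α=60°
  cosα=0.5000 sinα=0.8660 | (2,6) | tMaxX 1.2800 tMaxY 0.3926 | tΔX 2.0000 tΔY 1.1547
    t=0.3926 [y] (2,7)
    t=1.2800 [x] (3,7)
    t=1.5473 [y] (3,8) — stop
  → r_4 = 1.5473

ranges = [2.7200, 5.8597, 0.6626, 1.5473]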